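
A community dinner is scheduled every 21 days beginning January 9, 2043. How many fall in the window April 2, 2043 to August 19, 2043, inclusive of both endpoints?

7

Occurrences land 21·i days after January 9, 2043 for i = 0, 1, 2, …
April 2, 2043 is 83 days after the start; 83 ÷ 21 = 3 remainder 20; since the remainder is 20, round up to i = 4. First occurrence in the window: #5 on April 3, 2043 (4×21 = 84 days in).
August 19, 2043 is 222 days after the start; 222 ÷ 21 = 10 remainder 12. Last occurrence in the window: #11 on August 7, 2043.
Occurrences #5 through #11: 7 in total.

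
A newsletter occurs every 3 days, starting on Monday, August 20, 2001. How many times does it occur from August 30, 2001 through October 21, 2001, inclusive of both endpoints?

Occurrences land 3·i days after August 20, 2001 for i = 0, 1, 2, …
August 30, 2001 is 10 days after the start; 10 ÷ 3 = 3 remainder 1; since the remainder is 1, round up to i = 4. First occurrence in the window: #5 on September 1, 2001 (4×3 = 12 days in).
October 21, 2001 is 62 days after the start; 62 ÷ 3 = 20 remainder 2. Last occurrence in the window: #21 on October 19, 2001.
Occurrences #5 through #21: 17 in total.

17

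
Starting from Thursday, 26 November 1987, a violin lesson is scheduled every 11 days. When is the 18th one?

31 May 1988

The 18th occurrence is 17 intervals after the first: 17 × 11 = 187 days after 26 November 1987.
November has 30 days — 4 days to the end of November leaves 183.
December has 31 days (152 left).
January has 31 days (121 left).
February has 29 days (92 left).
March has 31 days (61 left).
April has 30 days (31 left).
31 days into May → 31 May 1988.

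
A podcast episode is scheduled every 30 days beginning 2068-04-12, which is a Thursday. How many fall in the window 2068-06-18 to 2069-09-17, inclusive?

15

Occurrences land 30·i days after 2068-04-12 for i = 0, 1, 2, …
2068-06-18 is 67 days after the start; 67 ÷ 30 = 2 remainder 7; since the remainder is 7, round up to i = 3. First occurrence in the window: #4 on 2068-07-11 (3×30 = 90 days in).
2069-09-17 is 523 days after the start; 523 ÷ 30 = 17 remainder 13. Last occurrence in the window: #18 on 2069-09-04.
Occurrences #4 through #18: 15 in total.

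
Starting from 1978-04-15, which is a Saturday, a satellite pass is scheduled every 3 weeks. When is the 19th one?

The 19th occurrence is 18 intervals after the first: 18 × 21 = 378 days after 1978-04-15.
April has 30 days — 15 days to the end of April leaves 363.
May has 31 days (332 left).
June has 30 days (302 left).
July has 31 days (271 left).
August has 31 days (240 left).
September has 30 days (210 left).
October has 31 days (179 left).
November has 30 days (149 left).
December has 31 days (118 left).
January has 31 days (87 left).
February has 28 days (59 left).
March has 31 days (28 left).
28 days into April → 1979-04-28.

1979-04-28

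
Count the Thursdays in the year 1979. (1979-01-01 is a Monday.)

1979-01-01 is a Monday; the first Thursday on or after it is 1979-01-04 (3 days later).
From 1979-01-04 to 1979-12-31: 27 + 28 + 31 + 30 + 31 + 30 + 31 + 31 + 30 + 31 + 30 + 31 = 361 days (rest of January, February, March, April, May, June, July, August, September, October, November, December).
361 ÷ 7 = 51 full weeks with remainder 4, so 51 more Thursdays after the first → 52.

52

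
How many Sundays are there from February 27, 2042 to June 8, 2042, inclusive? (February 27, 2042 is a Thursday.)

15

February 27, 2042 is a Thursday; the first Sunday on or after it is March 2, 2042 (3 days later).
From March 2, 2042 to June 8, 2042: 29 + 30 + 31 + 8 = 98 days (rest of March, April, May, June).
98 ÷ 7 = 14 full weeks with remainder 0, so 14 more Sundays after the first → 15.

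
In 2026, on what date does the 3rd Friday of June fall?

2026-06-19

June 2026 begins on a Monday, so the first Friday is June 5 (4 days later).
The 3rd Friday is 2 weeks later: 5 + 14 = 19.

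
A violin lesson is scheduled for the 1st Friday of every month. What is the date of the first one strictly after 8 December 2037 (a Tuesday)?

December 2037 starts on a Tuesday, so its 1st Friday is 4 December 2037 (3 days in).
That is not after 8 December 2037, so look at January 2038.
January 2038 starts on a Friday, so its 1st Friday is 1 January 2038.

1 January 2038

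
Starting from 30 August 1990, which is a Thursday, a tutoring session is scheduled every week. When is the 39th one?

23 May 1991

The 39th occurrence is 38 intervals after the first: 38 × 7 = 266 days after 30 August 1990.
August has 31 days — 1 day to the end of August leaves 265.
September has 30 days (235 left).
October has 31 days (204 left).
November has 30 days (174 left).
December has 31 days (143 left).
January has 31 days (112 left).
February has 28 days (84 left).
March has 31 days (53 left).
April has 30 days (23 left).
23 days into May → 23 May 1991.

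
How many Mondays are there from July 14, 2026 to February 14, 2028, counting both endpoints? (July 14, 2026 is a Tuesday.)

July 14, 2026 is a Tuesday; the first Monday on or after it is July 20, 2026 (6 days later).
From July 20, 2026 to February 14, 2028: 164 + 365 + 45 = 574 days (rest of 2026, 2027, to February 14, 2028 in 2028).
574 ÷ 7 = 82 full weeks with remainder 0, so 82 more Mondays after the first → 83.

83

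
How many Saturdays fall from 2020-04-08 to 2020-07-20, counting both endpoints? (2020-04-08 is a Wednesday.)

2020-04-08 is a Wednesday; the first Saturday on or after it is 2020-04-11 (3 days later).
From 2020-04-11 to 2020-07-20: 19 + 31 + 30 + 20 = 100 days (rest of April, May, June, July).
100 ÷ 7 = 14 full weeks with remainder 2, so 14 more Saturdays after the first → 15.

15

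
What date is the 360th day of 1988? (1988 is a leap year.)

January has 31 days (360 − 31 = 329 remain).
February has 29 days (329 − 29 = 300 remain).
March has 31 days (300 − 31 = 269 remain).
April has 30 days (269 − 30 = 239 remain).
May has 31 days (239 − 31 = 208 remain).
June has 30 days (208 − 30 = 178 remain).
July has 31 days (178 − 31 = 147 remain).
August has 31 days (147 − 31 = 116 remain).
September has 30 days (116 − 30 = 86 remain).
October has 31 days (86 − 31 = 55 remain).
November has 30 days (55 − 30 = 25 remain).
25 into December → December 25.

25 December 1988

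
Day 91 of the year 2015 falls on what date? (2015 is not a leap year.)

January has 31 days (91 − 31 = 60 remain).
February has 28 days (60 − 28 = 32 remain).
March has 31 days (32 − 31 = 1 remain).
1 into April → April 1.

1 April 2015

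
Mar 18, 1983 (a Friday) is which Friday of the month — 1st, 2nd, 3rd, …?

3rd

Day 18 falls in week ⌈18/7⌉ of the month.
Days 1–7 hold the 1st Friday, 8–14 the 2nd, 15–21 the 3rd, 22–28 the 4th, 29–31 the 5th.
18 is in the range for the 3rd.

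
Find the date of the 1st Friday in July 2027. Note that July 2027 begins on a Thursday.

2 July 2027

July 2027 begins on a Thursday, so the first Friday is July 2 (1 day later).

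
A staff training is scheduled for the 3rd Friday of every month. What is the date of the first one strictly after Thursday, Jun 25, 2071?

Jul 17, 2071

Jun 2071 starts on a Monday; its first Friday is the 5th, so the 3rd Friday is the 19th — Jun 19, 2071.
That is not after Jun 25, 2071, so look at Jul 2071.
Jul 2071 starts on a Wednesday; its first Friday is the 3rd, so the 3rd Friday is the 17th — Jul 17, 2071.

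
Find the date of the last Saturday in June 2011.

2011-06-25

The first Saturday of June 2011 is June 4.
June 2011 has 30 days. Adding weeks: 4, 11, 18, 25 — the last one ≤ 30 is the 25th.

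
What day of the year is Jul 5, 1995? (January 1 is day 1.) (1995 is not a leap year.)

186

Days in months before Jul: 31 + 28 + 31 + 30 + 31 + 30 = 181.
Plus 5 days into Jul → day 186.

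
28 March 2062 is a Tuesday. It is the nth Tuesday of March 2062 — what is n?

Day 28 falls in week ⌈28/7⌉ of the month.
Days 1–7 hold the 1st Tuesday, 8–14 the 2nd, 15–21 the 3rd, 22–28 the 4th, 29–31 the 5th.
28 is in the range for the 4th.

4th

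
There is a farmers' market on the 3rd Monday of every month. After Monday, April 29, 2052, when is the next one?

April 2052 starts on a Monday; its first Monday is the 1st, so the 3rd Monday is the 15th — April 15, 2052.
That is not after April 29, 2052, so look at May 2052.
May 2052 starts on a Wednesday; its first Monday is the 6th, so the 3rd Monday is the 20th — May 20, 2052.

May 20, 2052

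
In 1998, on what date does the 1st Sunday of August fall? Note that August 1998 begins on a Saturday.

1998-08-02

August 1998 begins on a Saturday, so the first Sunday is August 2 (1 day later).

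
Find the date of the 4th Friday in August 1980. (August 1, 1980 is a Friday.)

August 1980 begins on a Friday, so the first Friday is August 1.
The 4th Friday is 3 weeks later: 1 + 21 = 22.

1980-08-22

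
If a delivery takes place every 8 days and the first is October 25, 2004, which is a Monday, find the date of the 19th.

March 18, 2005

The 19th occurrence is 18 intervals after the first: 18 × 8 = 144 days after October 25, 2004.
October has 31 days — 6 days to the end of October leaves 138.
November has 30 days (108 left).
December has 31 days (77 left).
January has 31 days (46 left).
February has 28 days (18 left).
18 days into March → March 18, 2005.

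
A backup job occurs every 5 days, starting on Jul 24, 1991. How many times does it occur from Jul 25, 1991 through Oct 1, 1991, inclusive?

13

Occurrences land 5·i days after Jul 24, 1991 for i = 0, 1, 2, …
Jul 25, 1991 is 1 day after the start; 1 ÷ 5 = 0 remainder 1; since the remainder is 1, round up to i = 1. First occurrence in the window: #2 on Jul 29, 1991 (1×5 = 5 days in).
Oct 1, 1991 is 69 days after the start; 69 ÷ 5 = 13 remainder 4. Last occurrence in the window: #14 on Sep 27, 1991.
Occurrences #2 through #14: 13 in total.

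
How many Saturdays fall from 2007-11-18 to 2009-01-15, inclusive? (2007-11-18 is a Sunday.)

2007-11-18 is a Sunday; the first Saturday on or after it is 2007-11-24 (6 days later).
From 2007-11-24 to 2009-01-15: 37 + 366 + 15 = 418 days (rest of 2007, 2008, to 2009-01-15 in 2009).
418 ÷ 7 = 59 full weeks with remainder 5, so 59 more Saturdays after the first → 60.

60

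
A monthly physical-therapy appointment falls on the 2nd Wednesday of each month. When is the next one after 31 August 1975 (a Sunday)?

10 September 1975

August 1975 starts on a Friday; its first Wednesday is the 6th, so the 2nd Wednesday is the 13th — 13 August 1975.
That is not after 31 August 1975, so look at September 1975.
September 1975 starts on a Monday; its first Wednesday is the 3rd, so the 2nd Wednesday is the 10th — 10 September 1975.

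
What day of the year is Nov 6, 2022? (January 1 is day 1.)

310

Days in months before Nov: 31 + 28 + 31 + 30 + 31 + 30 + 31 + 31 + 30 + 31 = 304.
Plus 6 days into Nov → day 310.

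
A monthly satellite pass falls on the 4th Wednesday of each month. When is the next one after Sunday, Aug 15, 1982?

Aug 25, 1982

Aug 1982 starts on a Sunday; its first Wednesday is the 4th, so the 4th Wednesday is the 25th — Aug 25, 1982.
Aug 25, 1982 is after Aug 15, 1982, so that is the next one.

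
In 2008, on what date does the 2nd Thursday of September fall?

September 11, 2008

September 2008 begins on a Monday, so the first Thursday is September 4 (3 days later).
The 2nd Thursday is 1 weeks later: 4 + 7 = 11.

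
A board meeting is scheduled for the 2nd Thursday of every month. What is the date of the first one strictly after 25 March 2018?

March 2018 starts on a Thursday; its first Thursday is the 1st, so the 2nd Thursday is the 8th — 8 March 2018.
That is not after 25 March 2018, so look at April 2018.
April 2018 starts on a Sunday; its first Thursday is the 5th, so the 2nd Thursday is the 12th — 12 April 2018.

12 April 2018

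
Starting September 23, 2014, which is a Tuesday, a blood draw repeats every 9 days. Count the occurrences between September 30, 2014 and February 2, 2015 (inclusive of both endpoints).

14

Occurrences land 9·i days after September 23, 2014 for i = 0, 1, 2, …
September 30, 2014 is 7 days after the start; 7 ÷ 9 = 0 remainder 7; since the remainder is 7, round up to i = 1. First occurrence in the window: #2 on October 2, 2014 (1×9 = 9 days in).
February 2, 2015 is 132 days after the start; 132 ÷ 9 = 14 remainder 6. Last occurrence in the window: #15 on January 27, 2015.
Occurrences #2 through #15: 14 in total.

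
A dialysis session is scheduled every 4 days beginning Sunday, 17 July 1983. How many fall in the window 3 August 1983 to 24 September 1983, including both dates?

13

Occurrences land 4·i days after 17 July 1983 for i = 0, 1, 2, …
3 August 1983 is 17 days after the start; 17 ÷ 4 = 4 remainder 1; since the remainder is 1, round up to i = 5. First occurrence in the window: #6 on 6 August 1983 (5×4 = 20 days in).
24 September 1983 is 69 days after the start; 69 ÷ 4 = 17 remainder 1. Last occurrence in the window: #18 on 23 September 1983.
Occurrences #6 through #18: 13 in total.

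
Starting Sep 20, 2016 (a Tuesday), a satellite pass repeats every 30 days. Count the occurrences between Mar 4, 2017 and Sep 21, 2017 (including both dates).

7

Occurrences land 30·i days after Sep 20, 2016 for i = 0, 1, 2, …
Mar 4, 2017 is 165 days after the start; 165 ÷ 30 = 5 remainder 15; since the remainder is 15, round up to i = 6. First occurrence in the window: #7 on Mar 19, 2017 (6×30 = 180 days in).
Sep 21, 2017 is 366 days after the start; 366 ÷ 30 = 12 remainder 6. Last occurrence in the window: #13 on Sep 15, 2017.
Occurrences #7 through #13: 7 in total.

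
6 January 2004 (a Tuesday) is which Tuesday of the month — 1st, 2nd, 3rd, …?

1st

Day 6 falls in week ⌈6/7⌉ of the month.
Days 1–7 hold the 1st Tuesday, 8–14 the 2nd, 15–21 the 3rd, 22–28 the 4th, 29–31 the 5th.
6 is in the range for the 1st.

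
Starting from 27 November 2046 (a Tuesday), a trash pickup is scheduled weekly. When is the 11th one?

5 February 2047

The 11th occurrence is 10 intervals after the first: 10 × 7 = 70 days after 27 November 2046.
November has 30 days — 3 days to the end of November leaves 67.
December has 31 days (36 left).
January has 31 days (5 left).
5 days into February → 5 February 2047.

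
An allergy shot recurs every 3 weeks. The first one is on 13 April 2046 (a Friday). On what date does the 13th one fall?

The 13th occurrence is 12 intervals after the first: 12 × 21 = 252 days after 13 April 2046.
April has 30 days — 17 days to the end of April leaves 235.
May has 31 days (204 left).
June has 30 days (174 left).
July has 31 days (143 left).
August has 31 days (112 left).
September has 30 days (82 left).
October has 31 days (51 left).
November has 30 days (21 left).
21 days into December → 21 December 2046.

21 December 2046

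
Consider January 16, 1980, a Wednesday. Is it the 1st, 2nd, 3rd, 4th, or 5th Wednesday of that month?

Day 16 falls in week ⌈16/7⌉ of the month.
Days 1–7 hold the 1st Wednesday, 8–14 the 2nd, 15–21 the 3rd, 22–28 the 4th, 29–31 the 5th.
16 is in the range for the 3rd.

3rd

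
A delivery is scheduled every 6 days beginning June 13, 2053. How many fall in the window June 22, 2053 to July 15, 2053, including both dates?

4

Occurrences land 6·i days after June 13, 2053 for i = 0, 1, 2, …
June 22, 2053 is 9 days after the start; 9 ÷ 6 = 1 remainder 3; since the remainder is 3, round up to i = 2. First occurrence in the window: #3 on June 25, 2053 (2×6 = 12 days in).
July 15, 2053 is 32 days after the start; 32 ÷ 6 = 5 remainder 2. Last occurrence in the window: #6 on July 13, 2053.
Occurrences #3 through #6: 4 in total.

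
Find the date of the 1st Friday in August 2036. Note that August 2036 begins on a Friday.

August 2036 begins on a Friday, so the first Friday is August 1.

August 1, 2036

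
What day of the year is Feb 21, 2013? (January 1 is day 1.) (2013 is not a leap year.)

Days in months before Feb: 31 = 31.
Plus 21 days into Feb → day 52.

52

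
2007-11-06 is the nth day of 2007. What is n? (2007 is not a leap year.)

310

Days in months before November: 31 + 28 + 31 + 30 + 31 + 30 + 31 + 31 + 30 + 31 = 304.
Plus 6 days into November → day 310.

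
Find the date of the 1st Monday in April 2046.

The first Monday of April 2046 is April 2.

2046-04-02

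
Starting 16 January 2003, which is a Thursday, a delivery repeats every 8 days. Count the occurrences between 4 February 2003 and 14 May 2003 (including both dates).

Occurrences land 8·i days after 16 January 2003 for i = 0, 1, 2, …
4 February 2003 is 19 days after the start; 19 ÷ 8 = 2 remainder 3; since the remainder is 3, round up to i = 3. First occurrence in the window: #4 on 9 February 2003 (3×8 = 24 days in).
14 May 2003 is 118 days after the start; 118 ÷ 8 = 14 remainder 6. Last occurrence in the window: #15 on 8 May 2003.
Occurrences #4 through #15: 12 in total.

12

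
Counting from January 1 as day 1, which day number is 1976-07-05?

Days in months before July: 31 + 29 + 31 + 30 + 31 + 30 = 182.
Plus 5 days into July → day 187.

187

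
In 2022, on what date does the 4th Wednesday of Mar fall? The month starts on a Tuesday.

Mar 23, 2022

Mar 2022 begins on a Tuesday, so the first Wednesday is Mar 2 (1 day later).
The 4th Wednesday is 3 weeks later: 2 + 21 = 23.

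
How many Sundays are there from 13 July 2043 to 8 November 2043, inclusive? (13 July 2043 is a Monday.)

17

13 July 2043 is a Monday; the first Sunday on or after it is 19 July 2043 (6 days later).
From 19 July 2043 to 8 November 2043: 12 + 31 + 30 + 31 + 8 = 112 days (rest of July, August, September, October, November).
112 ÷ 7 = 16 full weeks with remainder 0, so 16 more Sundays after the first → 17.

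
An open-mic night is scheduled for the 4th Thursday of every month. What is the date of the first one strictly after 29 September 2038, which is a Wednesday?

September 2038 starts on a Wednesday; its first Thursday is the 2nd, so the 4th Thursday is the 23rd — 23 September 2038.
That is not after 29 September 2038, so look at October 2038.
October 2038 starts on a Friday; its first Thursday is the 7th, so the 4th Thursday is the 28th — 28 October 2038.

28 October 2038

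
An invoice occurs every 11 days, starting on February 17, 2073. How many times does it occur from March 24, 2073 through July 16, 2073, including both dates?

10

Occurrences land 11·i days after February 17, 2073 for i = 0, 1, 2, …
March 24, 2073 is 35 days after the start; 35 ÷ 11 = 3 remainder 2; since the remainder is 2, round up to i = 4. First occurrence in the window: #5 on April 2, 2073 (4×11 = 44 days in).
July 16, 2073 is 149 days after the start; 149 ÷ 11 = 13 remainder 6. Last occurrence in the window: #14 on July 10, 2073.
Occurrences #5 through #14: 10 in total.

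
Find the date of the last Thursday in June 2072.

June 2072 begins on a Wednesday, so the first Thursday is June 2 (1 day later).
June 2072 has 30 days. Adding weeks: 2, 9, 16, 23, 30 — the last one ≤ 30 is the 30th.

30 June 2072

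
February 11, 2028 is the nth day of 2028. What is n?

Days in months before February: 31 = 31.
Plus 11 days into February → day 42.

42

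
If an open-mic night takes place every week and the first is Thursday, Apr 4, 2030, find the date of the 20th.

Aug 15, 2030

The 20th occurrence is 19 intervals after the first: 19 × 7 = 133 days after Apr 4, 2030.
Apr has 30 days — 26 days to the end of Apr leaves 107.
May has 31 days (76 left).
Jun has 30 days (46 left).
Jul has 31 days (15 left).
15 days into Aug → Aug 15, 2030.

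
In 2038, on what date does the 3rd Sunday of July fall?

July 2038 begins on a Thursday, so the first Sunday is July 4 (3 days later).
The 3rd Sunday is 2 weeks later: 4 + 14 = 18.

18 July 2038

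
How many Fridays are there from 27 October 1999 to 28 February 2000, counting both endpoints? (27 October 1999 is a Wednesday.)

18

27 October 1999 is a Wednesday; the first Friday on or after it is 29 October 1999 (2 days later).
From 29 October 1999 to 28 February 2000: 2 + 30 + 31 + 31 + 28 = 122 days (rest of October, November, December, January, February).
122 ÷ 7 = 17 full weeks with remainder 3, so 17 more Fridays after the first → 18.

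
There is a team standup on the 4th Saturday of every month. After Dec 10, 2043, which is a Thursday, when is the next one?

Dec 2043 starts on a Tuesday; its first Saturday is the 5th, so the 4th Saturday is the 26th — Dec 26, 2043.
Dec 26, 2043 is after Dec 10, 2043, so that is the next one.

Dec 26, 2043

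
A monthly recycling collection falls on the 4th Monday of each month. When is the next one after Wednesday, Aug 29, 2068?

Sep 24, 2068

Aug 2068 starts on a Wednesday; its first Monday is the 6th, so the 4th Monday is the 27th — Aug 27, 2068.
That is not after Aug 29, 2068, so look at Sep 2068.
Sep 2068 starts on a Saturday; its first Monday is the 3rd, so the 4th Monday is the 24th — Sep 24, 2068.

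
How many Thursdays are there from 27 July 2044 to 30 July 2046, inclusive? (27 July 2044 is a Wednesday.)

105

27 July 2044 is a Wednesday; the first Thursday on or after it is 28 July 2044 (1 day later).
From 28 July 2044 to 30 July 2046: 156 + 365 + 211 = 732 days (rest of 2044, 2045, to 30 July 2046 in 2046).
732 ÷ 7 = 104 full weeks with remainder 4, so 104 more Thursdays after the first → 105.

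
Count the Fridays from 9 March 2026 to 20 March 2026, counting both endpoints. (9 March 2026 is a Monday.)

2

9 March 2026 is a Monday; the first Friday on or after it is 13 March 2026 (4 days later).
From 13 March 2026 to 20 March 2026 is 20 − 13 = 7 days.
7 ÷ 7 = 1 full weeks with remainder 0, so 1 more Fridays after the first → 2.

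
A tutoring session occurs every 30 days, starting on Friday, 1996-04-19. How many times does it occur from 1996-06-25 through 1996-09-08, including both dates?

Occurrences land 30·i days after 1996-04-19 for i = 0, 1, 2, …
1996-06-25 is 67 days after the start; 67 ÷ 30 = 2 remainder 7; since the remainder is 7, round up to i = 3. First occurrence in the window: #4 on 1996-07-18 (3×30 = 90 days in).
1996-09-08 is 142 days after the start; 142 ÷ 30 = 4 remainder 22. Last occurrence in the window: #5 on 1996-08-17.
Occurrences #4 through #5: 2 in total.

2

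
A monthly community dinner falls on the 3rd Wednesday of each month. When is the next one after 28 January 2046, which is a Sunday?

January 2046 starts on a Monday; its first Wednesday is the 3rd, so the 3rd Wednesday is the 17th — 17 January 2046.
That is not after 28 January 2046, so look at February 2046.
February 2046 starts on a Thursday; its first Wednesday is the 7th, so the 3rd Wednesday is the 21st — 21 February 2046.

21 February 2046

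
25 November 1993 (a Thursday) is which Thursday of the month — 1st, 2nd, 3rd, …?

4th

Day 25 falls in week ⌈25/7⌉ of the month.
Days 1–7 hold the 1st Thursday, 8–14 the 2nd, 15–21 the 3rd, 22–28 the 4th, 29–31 the 5th.
25 is in the range for the 4th.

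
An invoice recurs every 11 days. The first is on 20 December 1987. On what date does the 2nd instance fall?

The 2nd occurrence is 1 interval after the first: 1 × 11 = 11 days after 20 December 1987.
11 days later is 31 December 1987.

31 December 1987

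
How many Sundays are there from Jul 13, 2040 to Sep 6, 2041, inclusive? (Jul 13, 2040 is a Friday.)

Jul 13, 2040 is a Friday; the first Sunday on or after it is Jul 15, 2040 (2 days later).
From Jul 15, 2040 to Sep 6, 2041: 169 + 249 = 418 days (rest of 2040, to Sep 6, 2041 in 2041).
418 ÷ 7 = 59 full weeks with remainder 5, so 59 more Sundays after the first → 60.

60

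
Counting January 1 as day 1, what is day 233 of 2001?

January has 31 days (233 − 31 = 202 remain).
February has 28 days (202 − 28 = 174 remain).
March has 31 days (174 − 31 = 143 remain).
April has 30 days (143 − 30 = 113 remain).
May has 31 days (113 − 31 = 82 remain).
June has 30 days (82 − 30 = 52 remain).
July has 31 days (52 − 31 = 21 remain).
21 into August → August 21.

2001-08-21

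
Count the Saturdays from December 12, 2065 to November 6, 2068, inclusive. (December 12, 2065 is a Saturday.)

152

December 12, 2065 is a Saturday; the first Saturday on or after it is December 12, 2065.
From December 12, 2065 to November 6, 2068: 19 + 365 + 365 + 311 = 1060 days (rest of 2065, 2066, 2067, to November 6, 2068 in 2068).
1060 ÷ 7 = 151 full weeks with remainder 3, so 151 more Saturdays after the first → 152.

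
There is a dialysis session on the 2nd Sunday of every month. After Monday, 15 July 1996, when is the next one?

July 1996 starts on a Monday; its first Sunday is the 7th, so the 2nd Sunday is the 14th — 14 July 1996.
That is not after 15 July 1996, so look at August 1996.
August 1996 starts on a Thursday; its first Sunday is the 4th, so the 2nd Sunday is the 11th — 11 August 1996.

11 August 1996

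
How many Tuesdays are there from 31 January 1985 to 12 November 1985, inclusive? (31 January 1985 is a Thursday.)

41

31 January 1985 is a Thursday; the first Tuesday on or after it is 5 February 1985 (5 days later).
From 5 February 1985 to 12 November 1985: 23 + 31 + 30 + 31 + 30 + 31 + 31 + 30 + 31 + 12 = 280 days (rest of February, March, April, May, June, July, August, September, October, November).
280 ÷ 7 = 40 full weeks with remainder 0, so 40 more Tuesdays after the first → 41.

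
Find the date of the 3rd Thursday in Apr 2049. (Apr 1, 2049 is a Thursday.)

Apr 2049 begins on a Thursday, so the first Thursday is Apr 1.
The 3rd Thursday is 2 weeks later: 1 + 14 = 15.

Apr 15, 2049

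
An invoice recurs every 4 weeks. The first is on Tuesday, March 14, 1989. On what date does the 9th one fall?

The 9th occurrence is 8 intervals after the first: 8 × 28 = 224 days after March 14, 1989.
March has 31 days — 17 days to the end of March leaves 207.
April has 30 days (177 left).
May has 31 days (146 left).
June has 30 days (116 left).
July has 31 days (85 left).
August has 31 days (54 left).
September has 30 days (24 left).
24 days into October → October 24, 1989.

October 24, 1989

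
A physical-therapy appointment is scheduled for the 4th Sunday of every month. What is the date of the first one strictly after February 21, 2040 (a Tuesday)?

February 26, 2040

February 2040 starts on a Wednesday; its first Sunday is the 5th, so the 4th Sunday is the 26th — February 26, 2040.
February 26, 2040 is after February 21, 2040, so that is the next one.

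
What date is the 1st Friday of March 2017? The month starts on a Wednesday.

March 2017 begins on a Wednesday, so the first Friday is March 3 (2 days later).

2017-03-03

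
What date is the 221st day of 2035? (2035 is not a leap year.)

January has 31 days (221 − 31 = 190 remain).
February has 28 days (190 − 28 = 162 remain).
March has 31 days (162 − 31 = 131 remain).
April has 30 days (131 − 30 = 101 remain).
May has 31 days (101 − 31 = 70 remain).
June has 30 days (70 − 30 = 40 remain).
July has 31 days (40 − 31 = 9 remain).
9 into August → August 9.

2035-08-09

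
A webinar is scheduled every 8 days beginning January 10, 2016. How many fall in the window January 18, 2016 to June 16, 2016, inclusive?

19

Occurrences land 8·i days after January 10, 2016 for i = 0, 1, 2, …
January 18, 2016 is 8 days after the start; 8 ÷ 8 = 1 remainder 0. First occurrence in the window: #2 on January 18, 2016 (1×8 = 8 days in).
June 16, 2016 is 158 days after the start; 158 ÷ 8 = 19 remainder 6. Last occurrence in the window: #20 on June 10, 2016.
Occurrences #2 through #20: 19 in total.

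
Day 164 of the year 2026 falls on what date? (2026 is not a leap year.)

Jun 13, 2026

Jan has 31 days (164 − 31 = 133 remain).
Feb has 28 days (133 − 28 = 105 remain).
Mar has 31 days (105 − 31 = 74 remain).
Apr has 30 days (74 − 30 = 44 remain).
May has 31 days (44 − 31 = 13 remain).
13 into Jun → Jun 13.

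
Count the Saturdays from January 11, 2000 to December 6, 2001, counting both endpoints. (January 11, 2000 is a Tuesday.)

January 11, 2000 is a Tuesday; the first Saturday on or after it is January 15, 2000 (4 days later).
From January 15, 2000 to December 6, 2001: 351 + 340 = 691 days (rest of 2000, to December 6, 2001 in 2001).
691 ÷ 7 = 98 full weeks with remainder 5, so 98 more Saturdays after the first → 99.

99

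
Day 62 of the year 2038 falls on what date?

Jan has 31 days (62 − 31 = 31 remain).
Feb has 28 days (31 − 28 = 3 remain).
3 into Mar → Mar 3.

Mar 3, 2038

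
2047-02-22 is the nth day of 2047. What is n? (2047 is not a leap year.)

53

Days in months before February: 31 = 31.
Plus 22 days into February → day 53.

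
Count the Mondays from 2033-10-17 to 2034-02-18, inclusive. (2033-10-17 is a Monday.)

18

2033-10-17 is a Monday; the first Monday on or after it is 2033-10-17.
From 2033-10-17 to 2034-02-18: 14 + 30 + 31 + 31 + 18 = 124 days (rest of October, November, December, January, February).
124 ÷ 7 = 17 full weeks with remainder 5, so 17 more Mondays after the first → 18.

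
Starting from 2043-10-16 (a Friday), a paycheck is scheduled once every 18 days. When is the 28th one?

The 28th occurrence is 27 intervals after the first: 27 × 18 = 486 days after 2043-10-16.
October has 31 days — 15 days to the end of October leaves 471.
From end of October to end of 2043 is 61 days (410 left).
2044 has 366 days (44 left).
January has 31 days (13 left).
13 days into February → 2045-02-13.

2045-02-13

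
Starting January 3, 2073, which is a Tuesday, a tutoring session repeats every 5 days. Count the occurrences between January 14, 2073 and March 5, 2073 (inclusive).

10

Occurrences land 5·i days after January 3, 2073 for i = 0, 1, 2, …
January 14, 2073 is 11 days after the start; 11 ÷ 5 = 2 remainder 1; since the remainder is 1, round up to i = 3. First occurrence in the window: #4 on January 18, 2073 (3×5 = 15 days in).
March 5, 2073 is 61 days after the start; 61 ÷ 5 = 12 remainder 1. Last occurrence in the window: #13 on March 4, 2073.
Occurrences #4 through #13: 10 in total.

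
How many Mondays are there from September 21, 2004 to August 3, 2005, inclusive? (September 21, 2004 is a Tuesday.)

September 21, 2004 is a Tuesday; the first Monday on or after it is September 27, 2004 (6 days later).
From September 27, 2004 to August 3, 2005: 95 + 215 = 310 days (rest of 2004, to August 3, 2005 in 2005).
310 ÷ 7 = 44 full weeks with remainder 2, so 44 more Mondays after the first → 45.

45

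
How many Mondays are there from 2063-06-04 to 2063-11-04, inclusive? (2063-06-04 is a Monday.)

2063-06-04 is a Monday; the first Monday on or after it is 2063-06-04.
From 2063-06-04 to 2063-11-04: 26 + 31 + 31 + 30 + 31 + 4 = 153 days (rest of June, July, August, September, October, November).
153 ÷ 7 = 21 full weeks with remainder 6, so 21 more Mondays after the first → 22.

22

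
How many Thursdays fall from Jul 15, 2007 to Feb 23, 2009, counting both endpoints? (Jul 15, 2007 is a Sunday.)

Jul 15, 2007 is a Sunday; the first Thursday on or after it is Jul 19, 2007 (4 days later).
From Jul 19, 2007 to Feb 23, 2009: 165 + 366 + 54 = 585 days (rest of 2007, 2008, to Feb 23, 2009 in 2009).
585 ÷ 7 = 83 full weeks with remainder 4, so 83 more Thursdays after the first → 84.

84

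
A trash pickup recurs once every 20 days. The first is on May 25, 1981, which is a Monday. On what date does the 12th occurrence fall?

December 31, 1981

The 12th occurrence is 11 intervals after the first: 11 × 20 = 220 days after May 25, 1981.
May has 31 days — 6 days to the end of May leaves 214.
June has 30 days (184 left).
July has 31 days (153 left).
August has 31 days (122 left).
September has 30 days (92 left).
October has 31 days (61 left).
November has 30 days (31 left).
31 days into December → December 31, 1981.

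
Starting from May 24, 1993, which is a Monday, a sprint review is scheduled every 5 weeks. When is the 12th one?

Jun 13, 1994

The 12th occurrence is 11 intervals after the first: 11 × 35 = 385 days after May 24, 1993.
May has 31 days — 7 days to the end of May leaves 378.
Jun has 30 days (348 left).
Jul has 31 days (317 left).
Aug has 31 days (286 left).
Sep has 30 days (256 left).
Oct has 31 days (225 left).
Nov has 30 days (195 left).
Dec has 31 days (164 left).
Jan has 31 days (133 left).
Feb has 28 days (105 left).
Mar has 31 days (74 left).
Apr has 30 days (44 left).
May has 31 days (13 left).
13 days into Jun → Jun 13, 1994.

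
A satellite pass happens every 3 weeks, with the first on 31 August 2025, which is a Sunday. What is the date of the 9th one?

15 February 2026

The 9th occurrence is 8 intervals after the first: 8 × 21 = 168 days after 31 August 2025.
August has 31 days — 0 days to the end of August leaves 168.
September has 30 days (138 left).
October has 31 days (107 left).
November has 30 days (77 left).
December has 31 days (46 left).
January has 31 days (15 left).
15 days into February → 15 February 2026.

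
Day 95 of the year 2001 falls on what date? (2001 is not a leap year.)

January has 31 days (95 − 31 = 64 remain).
February has 28 days (64 − 28 = 36 remain).
March has 31 days (36 − 31 = 5 remain).
5 into April → April 5.

2001-04-05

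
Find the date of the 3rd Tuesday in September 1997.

The first Tuesday of September 1997 is September 2.
The 3rd Tuesday is 2 weeks later: 2 + 14 = 16.

September 16, 1997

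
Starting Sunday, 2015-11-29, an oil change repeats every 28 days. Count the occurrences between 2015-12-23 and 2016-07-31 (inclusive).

Occurrences land 28·i days after 2015-11-29 for i = 0, 1, 2, …
2015-12-23 is 24 days after the start; 24 ÷ 28 = 0 remainder 24; since the remainder is 24, round up to i = 1. First occurrence in the window: #2 on 2015-12-27 (1×28 = 28 days in).
2016-07-31 is 245 days after the start; 245 ÷ 28 = 8 remainder 21. Last occurrence in the window: #9 on 2016-07-10.
Occurrences #2 through #9: 8 in total.

8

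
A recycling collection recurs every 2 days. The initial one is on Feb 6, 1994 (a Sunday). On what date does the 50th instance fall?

May 15, 1994

The 50th occurrence is 49 intervals after the first: 49 × 2 = 98 days after Feb 6, 1994.
Feb has 28 days — 22 days to the end of Feb leaves 76.
Mar has 31 days (45 left).
Apr has 30 days (15 left).
15 days into May → May 15, 1994.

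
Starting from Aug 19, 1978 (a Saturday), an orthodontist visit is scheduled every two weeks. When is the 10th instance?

The 10th occurrence is 9 intervals after the first: 9 × 14 = 126 days after Aug 19, 1978.
Aug has 31 days — 12 days to the end of Aug leaves 114.
Sep has 30 days (84 left).
Oct has 31 days (53 left).
Nov has 30 days (23 left).
23 days into Dec → Dec 23, 1978.

Dec 23, 1978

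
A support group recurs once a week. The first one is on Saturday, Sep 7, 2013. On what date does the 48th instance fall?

The 48th occurrence is 47 intervals after the first: 47 × 7 = 329 days after Sep 7, 2013.
Sep has 30 days — 23 days to the end of Sep leaves 306.
Oct has 31 days (275 left).
Nov has 30 days (245 left).
Dec has 31 days (214 left).
Jan has 31 days (183 left).
Feb has 28 days (155 left).
Mar has 31 days (124 left).
Apr has 30 days (94 left).
May has 31 days (63 left).
Jun has 30 days (33 left).
Jul has 31 days (2 left).
2 days into Aug → Aug 2, 2014.

Aug 2, 2014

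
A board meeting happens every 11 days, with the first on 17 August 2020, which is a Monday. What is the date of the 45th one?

The 45th occurrence is 44 intervals after the first: 44 × 11 = 484 days after 17 August 2020.
August has 31 days — 14 days to the end of August leaves 470.
From end of August to end of 2020 is 122 days (348 left).
January has 31 days (317 left).
February has 28 days (289 left).
March has 31 days (258 left).
April has 30 days (228 left).
May has 31 days (197 left).
June has 30 days (167 left).
July has 31 days (136 left).
August has 31 days (105 left).
September has 30 days (75 left).
October has 31 days (44 left).
November has 30 days (14 left).
14 days into December → 14 December 2021.

14 December 2021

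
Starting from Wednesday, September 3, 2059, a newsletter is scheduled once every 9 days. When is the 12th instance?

The 12th occurrence is 11 intervals after the first: 11 × 9 = 99 days after September 3, 2059.
September has 30 days — 27 days to the end of September leaves 72.
October has 31 days (41 left).
November has 30 days (11 left).
11 days into December → December 11, 2059.

December 11, 2059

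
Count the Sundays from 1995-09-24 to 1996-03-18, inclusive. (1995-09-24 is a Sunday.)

1995-09-24 is a Sunday; the first Sunday on or after it is 1995-09-24.
From 1995-09-24 to 1996-03-18: 6 + 31 + 30 + 31 + 31 + 29 + 18 = 176 days (rest of September, October, November, December, January, February, March).
176 ÷ 7 = 25 full weeks with remainder 1, so 25 more Sundays after the first → 26.

26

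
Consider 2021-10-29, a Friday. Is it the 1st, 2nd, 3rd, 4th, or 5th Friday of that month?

Day 29 falls in week ⌈29/7⌉ of the month.
Days 1–7 hold the 1st Friday, 8–14 the 2nd, 15–21 the 3rd, 22–28 the 4th, 29–31 the 5th.
29 is in the range for the 5th.

5th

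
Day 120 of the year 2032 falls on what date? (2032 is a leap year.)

29 April 2032

January has 31 days (120 − 31 = 89 remain).
February has 29 days (89 − 29 = 60 remain).
March has 31 days (60 − 31 = 29 remain).
29 into April → April 29.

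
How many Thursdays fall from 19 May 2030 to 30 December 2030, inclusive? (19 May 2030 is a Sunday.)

32

19 May 2030 is a Sunday; the first Thursday on or after it is 23 May 2030 (4 days later).
From 23 May 2030 to 30 December 2030: 8 + 30 + 31 + 31 + 30 + 31 + 30 + 30 = 221 days (rest of May, June, July, August, September, October, November, December).
221 ÷ 7 = 31 full weeks with remainder 4, so 31 more Thursdays after the first → 32.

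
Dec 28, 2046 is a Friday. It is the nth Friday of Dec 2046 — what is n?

4th

Day 28 falls in week ⌈28/7⌉ of the month.
Days 1–7 hold the 1st Friday, 8–14 the 2nd, 15–21 the 3rd, 22–28 the 4th, 29–31 the 5th.
28 is in the range for the 4th.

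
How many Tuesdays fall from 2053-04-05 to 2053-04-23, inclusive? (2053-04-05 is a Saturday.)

2053-04-05 is a Saturday; the first Tuesday on or after it is 2053-04-08 (3 days later).
From 2053-04-08 to 2053-04-23 is 23 − 8 = 15 days.
15 ÷ 7 = 2 full weeks with remainder 1, so 2 more Tuesdays after the first → 3.

3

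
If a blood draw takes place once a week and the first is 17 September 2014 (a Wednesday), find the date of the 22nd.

11 February 2015

The 22nd occurrence is 21 intervals after the first: 21 × 7 = 147 days after 17 September 2014.
September has 30 days — 13 days to the end of September leaves 134.
October has 31 days (103 left).
November has 30 days (73 left).
December has 31 days (42 left).
January has 31 days (11 left).
11 days into February → 11 February 2015.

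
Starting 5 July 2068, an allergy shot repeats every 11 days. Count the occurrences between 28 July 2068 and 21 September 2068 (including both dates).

Occurrences land 11·i days after 5 July 2068 for i = 0, 1, 2, …
28 July 2068 is 23 days after the start; 23 ÷ 11 = 2 remainder 1; since the remainder is 1, round up to i = 3. First occurrence in the window: #4 on 7 August 2068 (3×11 = 33 days in).
21 September 2068 is 78 days after the start; 78 ÷ 11 = 7 remainder 1. Last occurrence in the window: #8 on 20 September 2068.
Occurrences #4 through #8: 5 in total.

5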